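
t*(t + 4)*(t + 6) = t^3 + 10*t^2 + 24*t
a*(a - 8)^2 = a^3 - 16*a^2 + 64*a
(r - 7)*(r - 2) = r^2 - 9*r + 14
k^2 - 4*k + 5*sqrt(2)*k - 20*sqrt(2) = (k - 4)*(k + 5*sqrt(2))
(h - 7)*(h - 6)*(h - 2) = h^3 - 15*h^2 + 68*h - 84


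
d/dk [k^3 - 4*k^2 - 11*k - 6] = 3*k^2 - 8*k - 11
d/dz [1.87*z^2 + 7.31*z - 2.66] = 3.74*z + 7.31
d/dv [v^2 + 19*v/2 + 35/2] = 2*v + 19/2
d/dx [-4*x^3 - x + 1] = -12*x^2 - 1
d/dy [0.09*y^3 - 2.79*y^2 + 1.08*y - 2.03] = 0.27*y^2 - 5.58*y + 1.08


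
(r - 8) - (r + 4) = -12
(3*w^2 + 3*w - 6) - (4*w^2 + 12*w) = -w^2 - 9*w - 6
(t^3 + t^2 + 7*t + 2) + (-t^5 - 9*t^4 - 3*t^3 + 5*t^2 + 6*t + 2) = -t^5 - 9*t^4 - 2*t^3 + 6*t^2 + 13*t + 4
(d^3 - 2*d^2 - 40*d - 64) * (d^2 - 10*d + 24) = d^5 - 12*d^4 + 4*d^3 + 288*d^2 - 320*d - 1536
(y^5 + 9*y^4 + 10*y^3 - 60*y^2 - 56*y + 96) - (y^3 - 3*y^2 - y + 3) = y^5 + 9*y^4 + 9*y^3 - 57*y^2 - 55*y + 93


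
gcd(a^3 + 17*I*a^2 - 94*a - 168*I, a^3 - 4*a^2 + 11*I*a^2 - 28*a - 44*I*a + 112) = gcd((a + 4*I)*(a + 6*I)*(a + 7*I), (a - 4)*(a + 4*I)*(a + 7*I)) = a^2 + 11*I*a - 28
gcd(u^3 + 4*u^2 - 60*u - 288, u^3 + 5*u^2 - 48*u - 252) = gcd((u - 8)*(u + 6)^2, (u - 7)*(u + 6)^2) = u^2 + 12*u + 36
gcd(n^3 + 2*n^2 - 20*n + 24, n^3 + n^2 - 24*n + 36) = n^2 + 4*n - 12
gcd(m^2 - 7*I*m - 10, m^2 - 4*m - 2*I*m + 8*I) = m - 2*I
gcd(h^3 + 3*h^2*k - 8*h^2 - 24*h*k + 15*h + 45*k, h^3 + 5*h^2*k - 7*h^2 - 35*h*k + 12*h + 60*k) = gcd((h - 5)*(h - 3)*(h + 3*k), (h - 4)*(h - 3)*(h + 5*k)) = h - 3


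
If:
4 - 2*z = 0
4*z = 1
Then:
No Solution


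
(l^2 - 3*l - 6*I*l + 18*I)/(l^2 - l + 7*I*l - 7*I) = (l^2 - 3*l - 6*I*l + 18*I)/(l^2 - l + 7*I*l - 7*I)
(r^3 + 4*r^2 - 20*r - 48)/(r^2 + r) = (r^3 + 4*r^2 - 20*r - 48)/(r*(r + 1))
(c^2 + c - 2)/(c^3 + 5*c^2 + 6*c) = (c - 1)/(c*(c + 3))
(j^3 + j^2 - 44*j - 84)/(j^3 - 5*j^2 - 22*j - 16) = (j^2 - j - 42)/(j^2 - 7*j - 8)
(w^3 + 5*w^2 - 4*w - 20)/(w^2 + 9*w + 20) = (w^2 - 4)/(w + 4)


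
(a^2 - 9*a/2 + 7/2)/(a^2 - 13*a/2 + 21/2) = (a - 1)/(a - 3)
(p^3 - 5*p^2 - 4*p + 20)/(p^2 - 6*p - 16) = (p^2 - 7*p + 10)/(p - 8)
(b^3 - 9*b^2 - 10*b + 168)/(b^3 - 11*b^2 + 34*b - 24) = (b^2 - 3*b - 28)/(b^2 - 5*b + 4)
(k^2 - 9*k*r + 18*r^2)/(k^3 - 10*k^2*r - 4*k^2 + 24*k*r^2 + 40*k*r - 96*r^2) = (-k + 3*r)/(-k^2 + 4*k*r + 4*k - 16*r)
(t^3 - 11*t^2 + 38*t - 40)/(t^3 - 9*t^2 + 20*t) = (t - 2)/t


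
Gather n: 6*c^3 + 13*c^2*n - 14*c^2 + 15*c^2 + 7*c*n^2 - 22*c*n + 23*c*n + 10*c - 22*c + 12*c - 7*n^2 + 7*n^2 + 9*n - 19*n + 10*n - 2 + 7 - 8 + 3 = 6*c^3 + c^2 + 7*c*n^2 + n*(13*c^2 + c)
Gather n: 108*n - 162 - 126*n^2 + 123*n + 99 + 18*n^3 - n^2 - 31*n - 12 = 18*n^3 - 127*n^2 + 200*n - 75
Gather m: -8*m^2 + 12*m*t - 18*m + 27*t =-8*m^2 + m*(12*t - 18) + 27*t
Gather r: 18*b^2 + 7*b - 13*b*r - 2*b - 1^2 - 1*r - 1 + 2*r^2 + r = 18*b^2 - 13*b*r + 5*b + 2*r^2 - 2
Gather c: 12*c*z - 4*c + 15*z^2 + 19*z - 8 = c*(12*z - 4) + 15*z^2 + 19*z - 8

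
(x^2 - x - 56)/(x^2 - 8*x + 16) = (x^2 - x - 56)/(x^2 - 8*x + 16)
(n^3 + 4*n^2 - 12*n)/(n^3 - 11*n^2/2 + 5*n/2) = 2*(n^2 + 4*n - 12)/(2*n^2 - 11*n + 5)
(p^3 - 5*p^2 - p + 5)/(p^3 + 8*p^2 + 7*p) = (p^2 - 6*p + 5)/(p*(p + 7))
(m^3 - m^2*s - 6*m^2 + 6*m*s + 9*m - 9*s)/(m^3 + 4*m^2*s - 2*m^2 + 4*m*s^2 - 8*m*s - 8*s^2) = (m^3 - m^2*s - 6*m^2 + 6*m*s + 9*m - 9*s)/(m^3 + 4*m^2*s - 2*m^2 + 4*m*s^2 - 8*m*s - 8*s^2)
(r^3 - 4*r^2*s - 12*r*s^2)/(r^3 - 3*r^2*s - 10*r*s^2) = (r - 6*s)/(r - 5*s)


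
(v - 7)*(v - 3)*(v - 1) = v^3 - 11*v^2 + 31*v - 21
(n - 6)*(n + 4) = n^2 - 2*n - 24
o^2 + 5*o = o*(o + 5)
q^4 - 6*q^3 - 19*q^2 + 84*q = q*(q - 7)*(q - 3)*(q + 4)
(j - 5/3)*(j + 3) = j^2 + 4*j/3 - 5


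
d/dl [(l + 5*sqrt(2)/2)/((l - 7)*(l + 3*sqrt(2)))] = (2*(l - 7)*(l + 3*sqrt(2)) - (l - 7)*(2*l + 5*sqrt(2)) - (l + 3*sqrt(2))*(2*l + 5*sqrt(2)))/(2*(l - 7)^2*(l + 3*sqrt(2))^2)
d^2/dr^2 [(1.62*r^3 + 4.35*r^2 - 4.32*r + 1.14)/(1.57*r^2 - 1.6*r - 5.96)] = (-3.5527136788005e-15*r^5 + 1.4210854715202e-14*r^4 + 39.169392*r^3 + 353.772756*r^2 + 85.5492479999999*r + 418.600176)/(3.869893*r^6 - 11.83152*r^5 - 32.014812*r^4 + 85.73312*r^3 + 121.533936*r^2 - 170.50368*r - 211.708736)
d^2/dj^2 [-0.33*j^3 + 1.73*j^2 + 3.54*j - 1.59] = 3.46 - 1.98*j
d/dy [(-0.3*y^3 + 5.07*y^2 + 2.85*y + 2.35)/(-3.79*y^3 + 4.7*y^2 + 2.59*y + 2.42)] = (-4.44089209850063e-16*y^5 + 17.8053*y^4 + 20.049*y^3 + 24.2778*y^2 + 2.4488*y + 0.8105)/(14.3641*y^6 - 35.626*y^5 + 2.45780000000001*y^4 + 6.0024*y^3 + 29.4561*y^2 + 12.5356*y + 5.8564)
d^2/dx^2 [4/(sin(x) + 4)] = 4*(4*sin(x) + cos(x)^2 + 1)/(sin(x) + 4)^3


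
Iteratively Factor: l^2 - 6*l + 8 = (l - 4)*(l - 2)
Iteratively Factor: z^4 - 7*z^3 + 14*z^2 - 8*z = (z - 2)*(z^3 - 5*z^2 + 4*z) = (z - 4)*(z - 2)*(z^2 - z) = (z - 4)*(z - 2)*(z - 1)*(z)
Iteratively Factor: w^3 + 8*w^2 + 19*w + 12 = (w + 1)*(w^2 + 7*w + 12) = (w + 1)*(w + 4)*(w + 3)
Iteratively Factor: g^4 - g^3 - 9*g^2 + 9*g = (g + 3)*(g^3 - 4*g^2 + 3*g) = (g - 3)*(g + 3)*(g^2 - g) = (g - 3)*(g - 1)*(g + 3)*(g)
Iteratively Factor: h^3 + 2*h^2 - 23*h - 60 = (h + 3)*(h^2 - h - 20) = (h + 3)*(h + 4)*(h - 5)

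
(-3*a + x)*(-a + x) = 3*a^2 - 4*a*x + x^2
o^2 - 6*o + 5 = (o - 5)*(o - 1)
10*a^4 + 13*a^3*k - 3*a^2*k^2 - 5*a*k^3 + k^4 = (-5*a + k)*(-2*a + k)*(a + k)^2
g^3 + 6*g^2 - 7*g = g*(g - 1)*(g + 7)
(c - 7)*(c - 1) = c^2 - 8*c + 7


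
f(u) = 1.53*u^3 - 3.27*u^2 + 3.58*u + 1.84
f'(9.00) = 316.51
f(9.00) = 884.56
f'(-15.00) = 1134.43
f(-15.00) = -5951.36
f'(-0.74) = 10.93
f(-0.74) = -3.22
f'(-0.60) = 9.16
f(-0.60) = -1.82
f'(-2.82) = 58.52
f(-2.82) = -68.57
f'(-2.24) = 41.26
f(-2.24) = -39.78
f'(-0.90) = 13.18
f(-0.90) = -5.15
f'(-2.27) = 42.08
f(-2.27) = -41.03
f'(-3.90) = 98.90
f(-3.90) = -152.62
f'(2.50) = 15.92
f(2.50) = 14.26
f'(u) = 4.59*u^2 - 6.54*u + 3.58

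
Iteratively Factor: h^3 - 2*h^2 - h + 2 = (h - 1)*(h^2 - h - 2) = (h - 2)*(h - 1)*(h + 1)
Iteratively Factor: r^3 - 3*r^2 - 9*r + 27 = (r + 3)*(r^2 - 6*r + 9) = (r - 3)*(r + 3)*(r - 3)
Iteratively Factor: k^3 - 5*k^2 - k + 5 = (k - 5)*(k^2 - 1) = (k - 5)*(k - 1)*(k + 1)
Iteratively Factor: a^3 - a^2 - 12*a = (a + 3)*(a^2 - 4*a) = (a - 4)*(a + 3)*(a)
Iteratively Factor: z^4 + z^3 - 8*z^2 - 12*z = (z)*(z^3 + z^2 - 8*z - 12) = z*(z + 2)*(z^2 - z - 6) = z*(z + 2)^2*(z - 3)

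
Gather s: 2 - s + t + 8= -s + t + 10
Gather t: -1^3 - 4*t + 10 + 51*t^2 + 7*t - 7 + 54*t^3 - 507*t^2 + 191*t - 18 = 54*t^3 - 456*t^2 + 194*t - 16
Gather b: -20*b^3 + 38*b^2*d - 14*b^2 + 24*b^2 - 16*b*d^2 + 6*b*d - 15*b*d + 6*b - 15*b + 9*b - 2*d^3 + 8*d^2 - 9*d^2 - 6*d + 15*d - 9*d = -20*b^3 + b^2*(38*d + 10) + b*(-16*d^2 - 9*d) - 2*d^3 - d^2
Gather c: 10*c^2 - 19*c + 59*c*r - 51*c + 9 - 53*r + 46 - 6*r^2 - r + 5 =10*c^2 + c*(59*r - 70) - 6*r^2 - 54*r + 60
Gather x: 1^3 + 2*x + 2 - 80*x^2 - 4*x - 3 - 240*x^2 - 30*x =-320*x^2 - 32*x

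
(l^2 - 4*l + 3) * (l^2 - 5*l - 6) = l^4 - 9*l^3 + 17*l^2 + 9*l - 18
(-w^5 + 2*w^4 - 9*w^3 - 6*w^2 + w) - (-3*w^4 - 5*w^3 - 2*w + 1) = -w^5 + 5*w^4 - 4*w^3 - 6*w^2 + 3*w - 1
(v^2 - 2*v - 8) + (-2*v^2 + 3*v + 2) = -v^2 + v - 6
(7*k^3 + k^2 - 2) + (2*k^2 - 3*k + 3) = 7*k^3 + 3*k^2 - 3*k + 1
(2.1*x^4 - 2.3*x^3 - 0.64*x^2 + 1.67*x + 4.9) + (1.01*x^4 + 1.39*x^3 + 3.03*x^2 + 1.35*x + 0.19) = 3.11*x^4 - 0.91*x^3 + 2.39*x^2 + 3.02*x + 5.09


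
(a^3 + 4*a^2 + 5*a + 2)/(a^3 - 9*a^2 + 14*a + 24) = (a^2 + 3*a + 2)/(a^2 - 10*a + 24)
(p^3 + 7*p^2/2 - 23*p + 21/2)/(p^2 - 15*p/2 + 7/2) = (p^2 + 4*p - 21)/(p - 7)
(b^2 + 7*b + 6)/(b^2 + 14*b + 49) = (b^2 + 7*b + 6)/(b^2 + 14*b + 49)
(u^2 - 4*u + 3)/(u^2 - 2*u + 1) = (u - 3)/(u - 1)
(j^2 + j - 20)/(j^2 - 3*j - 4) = (j + 5)/(j + 1)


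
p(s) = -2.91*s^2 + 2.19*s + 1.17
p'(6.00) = -32.73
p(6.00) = -90.45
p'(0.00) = 2.19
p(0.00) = 1.17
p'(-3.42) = 22.09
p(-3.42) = -40.36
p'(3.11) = -15.91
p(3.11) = -20.16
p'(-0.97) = 7.84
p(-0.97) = -3.69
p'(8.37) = -46.52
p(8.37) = -184.37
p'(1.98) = -9.33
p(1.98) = -5.90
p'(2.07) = -9.86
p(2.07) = -6.77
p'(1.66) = -7.47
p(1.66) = -3.21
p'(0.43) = -0.31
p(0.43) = 1.57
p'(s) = 2.19 - 5.82*s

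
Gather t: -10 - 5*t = -5*t - 10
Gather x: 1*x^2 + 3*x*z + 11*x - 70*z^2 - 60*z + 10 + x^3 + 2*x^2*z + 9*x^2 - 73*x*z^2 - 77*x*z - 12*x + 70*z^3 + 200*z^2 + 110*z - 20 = x^3 + x^2*(2*z + 10) + x*(-73*z^2 - 74*z - 1) + 70*z^3 + 130*z^2 + 50*z - 10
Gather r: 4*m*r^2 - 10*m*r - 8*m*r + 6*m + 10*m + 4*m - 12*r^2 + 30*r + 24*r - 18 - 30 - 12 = 20*m + r^2*(4*m - 12) + r*(54 - 18*m) - 60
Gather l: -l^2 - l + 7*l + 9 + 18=-l^2 + 6*l + 27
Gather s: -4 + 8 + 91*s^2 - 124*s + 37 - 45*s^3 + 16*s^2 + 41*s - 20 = -45*s^3 + 107*s^2 - 83*s + 21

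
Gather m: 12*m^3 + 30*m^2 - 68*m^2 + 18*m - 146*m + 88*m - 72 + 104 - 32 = 12*m^3 - 38*m^2 - 40*m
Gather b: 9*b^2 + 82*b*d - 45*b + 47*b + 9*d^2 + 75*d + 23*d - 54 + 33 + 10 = 9*b^2 + b*(82*d + 2) + 9*d^2 + 98*d - 11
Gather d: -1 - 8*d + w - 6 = -8*d + w - 7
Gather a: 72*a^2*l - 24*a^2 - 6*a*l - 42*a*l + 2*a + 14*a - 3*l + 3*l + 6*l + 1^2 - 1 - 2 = a^2*(72*l - 24) + a*(16 - 48*l) + 6*l - 2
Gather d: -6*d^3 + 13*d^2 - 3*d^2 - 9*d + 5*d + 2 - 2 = -6*d^3 + 10*d^2 - 4*d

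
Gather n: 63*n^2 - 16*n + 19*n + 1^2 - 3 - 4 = 63*n^2 + 3*n - 6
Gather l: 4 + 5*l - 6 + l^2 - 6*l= l^2 - l - 2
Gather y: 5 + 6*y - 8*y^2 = -8*y^2 + 6*y + 5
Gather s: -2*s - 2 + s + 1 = -s - 1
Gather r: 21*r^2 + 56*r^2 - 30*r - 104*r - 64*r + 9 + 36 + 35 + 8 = 77*r^2 - 198*r + 88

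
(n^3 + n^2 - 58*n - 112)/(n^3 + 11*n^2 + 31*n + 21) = (n^2 - 6*n - 16)/(n^2 + 4*n + 3)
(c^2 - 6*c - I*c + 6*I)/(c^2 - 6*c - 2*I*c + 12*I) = (c - I)/(c - 2*I)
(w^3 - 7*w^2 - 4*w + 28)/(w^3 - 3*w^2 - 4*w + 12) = (w - 7)/(w - 3)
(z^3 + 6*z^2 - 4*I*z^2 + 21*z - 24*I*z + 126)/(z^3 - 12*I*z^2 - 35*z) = (z^2 + 3*z*(2 + I) + 18*I)/(z*(z - 5*I))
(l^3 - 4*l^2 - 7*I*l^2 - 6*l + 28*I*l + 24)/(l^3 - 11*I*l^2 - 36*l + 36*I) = (l^2 - l*(4 + I) + 4*I)/(l^2 - 5*I*l - 6)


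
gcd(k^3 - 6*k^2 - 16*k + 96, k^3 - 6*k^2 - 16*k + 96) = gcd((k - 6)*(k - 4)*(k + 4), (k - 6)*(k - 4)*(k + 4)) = k^3 - 6*k^2 - 16*k + 96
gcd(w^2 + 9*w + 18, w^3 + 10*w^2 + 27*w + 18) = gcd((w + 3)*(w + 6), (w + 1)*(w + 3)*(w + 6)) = w^2 + 9*w + 18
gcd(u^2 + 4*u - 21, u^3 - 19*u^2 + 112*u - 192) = u - 3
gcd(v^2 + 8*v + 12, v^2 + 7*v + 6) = v + 6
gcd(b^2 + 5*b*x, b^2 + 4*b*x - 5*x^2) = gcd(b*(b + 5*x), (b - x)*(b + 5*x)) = b + 5*x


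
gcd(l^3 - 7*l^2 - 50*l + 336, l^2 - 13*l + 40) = l - 8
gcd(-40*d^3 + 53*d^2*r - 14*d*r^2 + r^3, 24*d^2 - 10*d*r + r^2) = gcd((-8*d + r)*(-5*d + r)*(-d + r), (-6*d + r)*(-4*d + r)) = 1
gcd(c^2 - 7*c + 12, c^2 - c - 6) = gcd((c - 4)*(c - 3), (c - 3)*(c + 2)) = c - 3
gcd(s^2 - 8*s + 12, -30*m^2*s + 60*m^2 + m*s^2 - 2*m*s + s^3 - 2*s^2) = s - 2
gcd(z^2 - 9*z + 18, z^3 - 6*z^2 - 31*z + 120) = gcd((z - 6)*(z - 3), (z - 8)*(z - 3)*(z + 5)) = z - 3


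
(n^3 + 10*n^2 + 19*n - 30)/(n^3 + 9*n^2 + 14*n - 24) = (n + 5)/(n + 4)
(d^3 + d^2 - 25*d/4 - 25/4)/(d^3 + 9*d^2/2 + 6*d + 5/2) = (d - 5/2)/(d + 1)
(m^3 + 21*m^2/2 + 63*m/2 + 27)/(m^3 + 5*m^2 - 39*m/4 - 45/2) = 2*(m + 3)/(2*m - 5)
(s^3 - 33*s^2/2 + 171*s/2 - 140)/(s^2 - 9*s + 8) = (2*s^2 - 17*s + 35)/(2*(s - 1))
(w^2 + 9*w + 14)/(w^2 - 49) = (w + 2)/(w - 7)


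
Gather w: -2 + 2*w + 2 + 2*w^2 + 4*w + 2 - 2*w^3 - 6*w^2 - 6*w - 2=-2*w^3 - 4*w^2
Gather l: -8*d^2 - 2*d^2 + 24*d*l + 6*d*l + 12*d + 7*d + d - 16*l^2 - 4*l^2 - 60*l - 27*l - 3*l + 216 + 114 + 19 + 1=-10*d^2 + 20*d - 20*l^2 + l*(30*d - 90) + 350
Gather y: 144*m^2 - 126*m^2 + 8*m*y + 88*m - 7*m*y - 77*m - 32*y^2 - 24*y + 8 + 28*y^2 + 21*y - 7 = 18*m^2 + 11*m - 4*y^2 + y*(m - 3) + 1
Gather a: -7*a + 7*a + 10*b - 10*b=0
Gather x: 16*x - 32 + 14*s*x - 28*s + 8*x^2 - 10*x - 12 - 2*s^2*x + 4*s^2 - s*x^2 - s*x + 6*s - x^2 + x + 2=4*s^2 - 22*s + x^2*(7 - s) + x*(-2*s^2 + 13*s + 7) - 42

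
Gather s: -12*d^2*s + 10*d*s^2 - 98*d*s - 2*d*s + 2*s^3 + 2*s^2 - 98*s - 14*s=2*s^3 + s^2*(10*d + 2) + s*(-12*d^2 - 100*d - 112)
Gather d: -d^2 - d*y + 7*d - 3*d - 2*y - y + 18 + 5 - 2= -d^2 + d*(4 - y) - 3*y + 21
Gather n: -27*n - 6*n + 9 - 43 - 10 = -33*n - 44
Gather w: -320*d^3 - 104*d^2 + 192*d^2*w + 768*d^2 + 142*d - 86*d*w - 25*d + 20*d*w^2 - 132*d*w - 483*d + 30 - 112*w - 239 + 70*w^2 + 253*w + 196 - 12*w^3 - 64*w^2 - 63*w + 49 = -320*d^3 + 664*d^2 - 366*d - 12*w^3 + w^2*(20*d + 6) + w*(192*d^2 - 218*d + 78) + 36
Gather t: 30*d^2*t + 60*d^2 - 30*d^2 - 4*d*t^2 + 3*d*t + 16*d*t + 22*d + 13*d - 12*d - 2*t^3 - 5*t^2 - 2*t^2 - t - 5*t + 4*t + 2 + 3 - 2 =30*d^2 + 23*d - 2*t^3 + t^2*(-4*d - 7) + t*(30*d^2 + 19*d - 2) + 3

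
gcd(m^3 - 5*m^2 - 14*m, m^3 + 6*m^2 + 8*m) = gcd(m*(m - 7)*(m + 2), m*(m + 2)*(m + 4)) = m^2 + 2*m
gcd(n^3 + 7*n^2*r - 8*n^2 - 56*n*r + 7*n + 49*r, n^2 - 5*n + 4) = n - 1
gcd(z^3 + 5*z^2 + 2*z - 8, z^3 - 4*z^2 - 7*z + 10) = z^2 + z - 2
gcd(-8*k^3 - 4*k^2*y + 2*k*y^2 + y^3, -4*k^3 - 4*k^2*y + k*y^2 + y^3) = -4*k^2 + y^2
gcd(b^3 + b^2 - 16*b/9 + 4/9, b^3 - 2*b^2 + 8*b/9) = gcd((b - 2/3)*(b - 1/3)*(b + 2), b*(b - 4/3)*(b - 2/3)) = b - 2/3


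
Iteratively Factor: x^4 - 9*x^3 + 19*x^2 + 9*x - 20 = (x + 1)*(x^3 - 10*x^2 + 29*x - 20) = (x - 5)*(x + 1)*(x^2 - 5*x + 4) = (x - 5)*(x - 4)*(x + 1)*(x - 1)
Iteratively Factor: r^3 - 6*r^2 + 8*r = (r)*(r^2 - 6*r + 8) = r*(r - 2)*(r - 4)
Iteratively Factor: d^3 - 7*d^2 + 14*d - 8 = (d - 1)*(d^2 - 6*d + 8) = (d - 4)*(d - 1)*(d - 2)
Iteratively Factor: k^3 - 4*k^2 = (k)*(k^2 - 4*k) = k^2*(k - 4)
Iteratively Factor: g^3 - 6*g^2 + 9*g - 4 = (g - 1)*(g^2 - 5*g + 4) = (g - 4)*(g - 1)*(g - 1)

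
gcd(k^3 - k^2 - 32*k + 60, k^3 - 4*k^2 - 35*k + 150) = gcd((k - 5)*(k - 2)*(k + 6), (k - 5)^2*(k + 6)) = k^2 + k - 30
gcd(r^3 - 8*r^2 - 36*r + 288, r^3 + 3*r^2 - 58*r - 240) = r^2 - 2*r - 48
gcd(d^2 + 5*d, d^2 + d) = d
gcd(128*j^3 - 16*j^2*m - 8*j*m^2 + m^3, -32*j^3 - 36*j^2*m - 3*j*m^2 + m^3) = 32*j^2 + 4*j*m - m^2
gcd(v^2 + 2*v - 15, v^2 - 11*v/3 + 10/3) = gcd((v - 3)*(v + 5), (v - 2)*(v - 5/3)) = 1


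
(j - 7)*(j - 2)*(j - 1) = j^3 - 10*j^2 + 23*j - 14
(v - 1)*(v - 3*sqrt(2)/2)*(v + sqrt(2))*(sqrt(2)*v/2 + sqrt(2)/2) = sqrt(2)*v^4/2 - v^3/2 - 2*sqrt(2)*v^2 + v/2 + 3*sqrt(2)/2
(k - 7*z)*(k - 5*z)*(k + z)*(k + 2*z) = k^4 - 9*k^3*z + k^2*z^2 + 81*k*z^3 + 70*z^4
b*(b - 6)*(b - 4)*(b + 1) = b^4 - 9*b^3 + 14*b^2 + 24*b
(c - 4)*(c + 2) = c^2 - 2*c - 8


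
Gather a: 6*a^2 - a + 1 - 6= 6*a^2 - a - 5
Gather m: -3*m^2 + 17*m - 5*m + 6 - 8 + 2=-3*m^2 + 12*m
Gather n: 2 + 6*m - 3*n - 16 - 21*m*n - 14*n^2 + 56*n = 6*m - 14*n^2 + n*(53 - 21*m) - 14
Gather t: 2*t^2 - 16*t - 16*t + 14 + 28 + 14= 2*t^2 - 32*t + 56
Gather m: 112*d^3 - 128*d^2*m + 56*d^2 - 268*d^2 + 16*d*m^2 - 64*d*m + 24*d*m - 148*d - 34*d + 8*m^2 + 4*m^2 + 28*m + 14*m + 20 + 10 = 112*d^3 - 212*d^2 - 182*d + m^2*(16*d + 12) + m*(-128*d^2 - 40*d + 42) + 30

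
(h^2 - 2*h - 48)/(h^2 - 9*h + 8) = (h + 6)/(h - 1)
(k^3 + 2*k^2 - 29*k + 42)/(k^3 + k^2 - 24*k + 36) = (k + 7)/(k + 6)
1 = 1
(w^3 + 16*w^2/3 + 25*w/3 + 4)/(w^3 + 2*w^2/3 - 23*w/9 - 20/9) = 3*(w + 3)/(3*w - 5)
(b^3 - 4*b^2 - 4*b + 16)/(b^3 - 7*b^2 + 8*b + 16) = (b^2 - 4)/(b^2 - 3*b - 4)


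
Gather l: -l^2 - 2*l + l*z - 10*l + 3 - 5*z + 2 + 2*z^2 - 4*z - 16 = -l^2 + l*(z - 12) + 2*z^2 - 9*z - 11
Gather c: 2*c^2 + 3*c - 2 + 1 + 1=2*c^2 + 3*c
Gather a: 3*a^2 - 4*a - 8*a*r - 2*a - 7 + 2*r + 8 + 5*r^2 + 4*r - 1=3*a^2 + a*(-8*r - 6) + 5*r^2 + 6*r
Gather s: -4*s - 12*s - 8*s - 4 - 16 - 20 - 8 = -24*s - 48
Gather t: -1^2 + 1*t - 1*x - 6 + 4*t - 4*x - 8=5*t - 5*x - 15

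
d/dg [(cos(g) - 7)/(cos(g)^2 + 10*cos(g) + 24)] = (cos(g)^2 - 14*cos(g) - 94)*sin(g)/(cos(g)^2 + 10*cos(g) + 24)^2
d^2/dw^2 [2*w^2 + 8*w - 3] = 4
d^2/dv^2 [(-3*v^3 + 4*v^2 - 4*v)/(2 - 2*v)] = 3*v*(v^2 - 3*v + 3)/(v^3 - 3*v^2 + 3*v - 1)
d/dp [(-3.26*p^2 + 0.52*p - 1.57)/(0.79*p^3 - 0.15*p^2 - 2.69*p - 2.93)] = (2.5754*p^4 - 0.8216*p^3 + 12.5683*p^2 + 18.6326*p - 5.7469)/(0.6241*p^6 - 0.237*p^5 - 4.2277*p^4 - 3.8224*p^3 + 8.1151*p^2 + 15.7634*p + 8.5849)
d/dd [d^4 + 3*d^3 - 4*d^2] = d*(4*d^2 + 9*d - 8)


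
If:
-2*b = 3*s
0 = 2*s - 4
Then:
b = -3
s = 2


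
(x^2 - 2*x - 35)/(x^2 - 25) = (x - 7)/(x - 5)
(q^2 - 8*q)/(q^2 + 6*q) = (q - 8)/(q + 6)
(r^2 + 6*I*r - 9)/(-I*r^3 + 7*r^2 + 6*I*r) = (r^2 + 6*I*r - 9)/(r*(-I*r^2 + 7*r + 6*I))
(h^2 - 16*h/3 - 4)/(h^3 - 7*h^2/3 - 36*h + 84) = (3*h + 2)/(3*h^2 + 11*h - 42)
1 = 1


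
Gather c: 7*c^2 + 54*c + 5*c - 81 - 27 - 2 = 7*c^2 + 59*c - 110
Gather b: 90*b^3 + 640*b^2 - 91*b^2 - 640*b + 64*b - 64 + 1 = 90*b^3 + 549*b^2 - 576*b - 63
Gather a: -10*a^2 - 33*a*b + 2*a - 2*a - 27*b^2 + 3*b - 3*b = -10*a^2 - 33*a*b - 27*b^2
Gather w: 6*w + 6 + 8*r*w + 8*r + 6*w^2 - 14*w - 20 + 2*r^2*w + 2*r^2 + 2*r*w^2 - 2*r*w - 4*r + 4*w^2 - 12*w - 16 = 2*r^2 + 4*r + w^2*(2*r + 10) + w*(2*r^2 + 6*r - 20) - 30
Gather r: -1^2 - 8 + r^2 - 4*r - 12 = r^2 - 4*r - 21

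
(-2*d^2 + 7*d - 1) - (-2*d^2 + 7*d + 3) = -4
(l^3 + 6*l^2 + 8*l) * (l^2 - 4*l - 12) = l^5 + 2*l^4 - 28*l^3 - 104*l^2 - 96*l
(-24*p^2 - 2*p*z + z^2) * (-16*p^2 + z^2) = 384*p^4 + 32*p^3*z - 40*p^2*z^2 - 2*p*z^3 + z^4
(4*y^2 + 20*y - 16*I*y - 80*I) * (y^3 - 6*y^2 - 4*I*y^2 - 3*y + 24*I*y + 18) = 4*y^5 - 4*y^4 - 32*I*y^4 - 196*y^3 + 32*I*y^3 + 76*y^2 + 1008*I*y^2 + 2280*y - 48*I*y - 1440*I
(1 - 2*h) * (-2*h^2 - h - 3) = 4*h^3 + 5*h - 3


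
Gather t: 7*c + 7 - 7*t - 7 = 7*c - 7*t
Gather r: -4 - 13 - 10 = -27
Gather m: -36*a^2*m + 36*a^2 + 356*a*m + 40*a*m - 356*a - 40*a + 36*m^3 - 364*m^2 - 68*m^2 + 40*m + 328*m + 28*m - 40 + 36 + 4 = 36*a^2 - 396*a + 36*m^3 - 432*m^2 + m*(-36*a^2 + 396*a + 396)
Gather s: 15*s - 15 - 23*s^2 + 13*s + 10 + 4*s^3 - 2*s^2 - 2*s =4*s^3 - 25*s^2 + 26*s - 5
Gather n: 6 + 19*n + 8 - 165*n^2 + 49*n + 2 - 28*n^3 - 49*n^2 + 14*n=-28*n^3 - 214*n^2 + 82*n + 16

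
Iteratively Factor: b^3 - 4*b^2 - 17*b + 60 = (b - 3)*(b^2 - b - 20) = (b - 3)*(b + 4)*(b - 5)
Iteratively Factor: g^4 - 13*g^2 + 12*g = (g + 4)*(g^3 - 4*g^2 + 3*g) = (g - 3)*(g + 4)*(g^2 - g) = g*(g - 3)*(g + 4)*(g - 1)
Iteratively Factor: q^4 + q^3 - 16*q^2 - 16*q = (q)*(q^3 + q^2 - 16*q - 16) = q*(q + 1)*(q^2 - 16) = q*(q + 1)*(q + 4)*(q - 4)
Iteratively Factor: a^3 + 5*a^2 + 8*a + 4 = (a + 2)*(a^2 + 3*a + 2) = (a + 2)^2*(a + 1)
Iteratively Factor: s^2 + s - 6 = (s - 2)*(s + 3)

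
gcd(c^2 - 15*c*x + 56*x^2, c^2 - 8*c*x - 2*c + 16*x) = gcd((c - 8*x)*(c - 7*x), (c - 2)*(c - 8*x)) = -c + 8*x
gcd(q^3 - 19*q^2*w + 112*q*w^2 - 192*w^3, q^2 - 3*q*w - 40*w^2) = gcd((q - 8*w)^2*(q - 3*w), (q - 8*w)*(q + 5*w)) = q - 8*w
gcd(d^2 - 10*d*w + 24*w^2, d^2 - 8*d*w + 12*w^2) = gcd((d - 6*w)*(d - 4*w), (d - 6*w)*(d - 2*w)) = -d + 6*w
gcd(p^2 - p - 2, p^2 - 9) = 1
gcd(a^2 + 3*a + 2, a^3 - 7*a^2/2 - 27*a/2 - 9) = a + 1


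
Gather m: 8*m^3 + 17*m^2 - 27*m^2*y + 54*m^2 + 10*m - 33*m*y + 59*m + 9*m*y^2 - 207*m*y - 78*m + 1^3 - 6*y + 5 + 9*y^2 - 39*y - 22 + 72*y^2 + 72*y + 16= 8*m^3 + m^2*(71 - 27*y) + m*(9*y^2 - 240*y - 9) + 81*y^2 + 27*y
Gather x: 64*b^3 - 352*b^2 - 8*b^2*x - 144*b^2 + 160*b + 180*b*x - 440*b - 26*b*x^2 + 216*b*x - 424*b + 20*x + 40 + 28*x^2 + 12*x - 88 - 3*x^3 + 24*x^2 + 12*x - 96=64*b^3 - 496*b^2 - 704*b - 3*x^3 + x^2*(52 - 26*b) + x*(-8*b^2 + 396*b + 44) - 144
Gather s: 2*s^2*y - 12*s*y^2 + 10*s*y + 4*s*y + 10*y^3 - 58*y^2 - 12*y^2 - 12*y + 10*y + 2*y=2*s^2*y + s*(-12*y^2 + 14*y) + 10*y^3 - 70*y^2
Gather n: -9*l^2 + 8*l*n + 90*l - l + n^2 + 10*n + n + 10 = -9*l^2 + 89*l + n^2 + n*(8*l + 11) + 10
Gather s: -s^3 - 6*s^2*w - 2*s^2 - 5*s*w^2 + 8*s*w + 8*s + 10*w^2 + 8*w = -s^3 + s^2*(-6*w - 2) + s*(-5*w^2 + 8*w + 8) + 10*w^2 + 8*w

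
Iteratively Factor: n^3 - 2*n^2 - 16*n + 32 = (n + 4)*(n^2 - 6*n + 8) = (n - 2)*(n + 4)*(n - 4)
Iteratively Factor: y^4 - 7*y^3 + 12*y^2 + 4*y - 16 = (y - 2)*(y^3 - 5*y^2 + 2*y + 8) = (y - 2)*(y + 1)*(y^2 - 6*y + 8) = (y - 4)*(y - 2)*(y + 1)*(y - 2)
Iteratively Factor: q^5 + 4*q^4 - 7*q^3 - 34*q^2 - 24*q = (q - 3)*(q^4 + 7*q^3 + 14*q^2 + 8*q) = (q - 3)*(q + 4)*(q^3 + 3*q^2 + 2*q) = q*(q - 3)*(q + 4)*(q^2 + 3*q + 2) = q*(q - 3)*(q + 1)*(q + 4)*(q + 2)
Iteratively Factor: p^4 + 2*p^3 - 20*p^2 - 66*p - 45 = (p + 1)*(p^3 + p^2 - 21*p - 45) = (p + 1)*(p + 3)*(p^2 - 2*p - 15) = (p - 5)*(p + 1)*(p + 3)*(p + 3)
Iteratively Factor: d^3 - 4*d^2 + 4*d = (d - 2)*(d^2 - 2*d) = (d - 2)^2*(d)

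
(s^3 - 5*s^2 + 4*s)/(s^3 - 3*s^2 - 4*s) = (s - 1)/(s + 1)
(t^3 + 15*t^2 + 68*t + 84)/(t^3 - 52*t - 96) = (t + 7)/(t - 8)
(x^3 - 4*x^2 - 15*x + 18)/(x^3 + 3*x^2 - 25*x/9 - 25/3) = 9*(x^2 - 7*x + 6)/(9*x^2 - 25)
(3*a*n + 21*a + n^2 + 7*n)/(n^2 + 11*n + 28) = (3*a + n)/(n + 4)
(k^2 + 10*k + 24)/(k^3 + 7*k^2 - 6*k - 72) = 1/(k - 3)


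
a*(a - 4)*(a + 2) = a^3 - 2*a^2 - 8*a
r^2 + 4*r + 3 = (r + 1)*(r + 3)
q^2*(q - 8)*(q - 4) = q^4 - 12*q^3 + 32*q^2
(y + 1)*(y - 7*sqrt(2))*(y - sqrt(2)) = y^3 - 8*sqrt(2)*y^2 + y^2 - 8*sqrt(2)*y + 14*y + 14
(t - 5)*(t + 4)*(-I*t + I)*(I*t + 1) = t^4 - 2*t^3 - I*t^3 - 19*t^2 + 2*I*t^2 + 20*t + 19*I*t - 20*I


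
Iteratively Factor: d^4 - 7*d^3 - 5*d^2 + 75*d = (d - 5)*(d^3 - 2*d^2 - 15*d) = (d - 5)*(d + 3)*(d^2 - 5*d) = d*(d - 5)*(d + 3)*(d - 5)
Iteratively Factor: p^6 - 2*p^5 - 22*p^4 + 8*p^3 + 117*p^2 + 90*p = (p + 3)*(p^5 - 5*p^4 - 7*p^3 + 29*p^2 + 30*p) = (p + 1)*(p + 3)*(p^4 - 6*p^3 - p^2 + 30*p) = (p - 3)*(p + 1)*(p + 3)*(p^3 - 3*p^2 - 10*p) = (p - 3)*(p + 1)*(p + 2)*(p + 3)*(p^2 - 5*p) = p*(p - 3)*(p + 1)*(p + 2)*(p + 3)*(p - 5)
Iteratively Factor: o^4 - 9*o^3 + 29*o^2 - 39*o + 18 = (o - 2)*(o^3 - 7*o^2 + 15*o - 9) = (o - 2)*(o - 1)*(o^2 - 6*o + 9) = (o - 3)*(o - 2)*(o - 1)*(o - 3)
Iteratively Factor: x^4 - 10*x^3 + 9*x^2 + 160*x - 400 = (x - 5)*(x^3 - 5*x^2 - 16*x + 80) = (x - 5)*(x - 4)*(x^2 - x - 20) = (x - 5)*(x - 4)*(x + 4)*(x - 5)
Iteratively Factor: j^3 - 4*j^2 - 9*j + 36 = (j - 3)*(j^2 - j - 12) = (j - 4)*(j - 3)*(j + 3)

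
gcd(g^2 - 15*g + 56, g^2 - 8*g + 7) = g - 7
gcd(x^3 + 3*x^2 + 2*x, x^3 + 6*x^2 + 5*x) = x^2 + x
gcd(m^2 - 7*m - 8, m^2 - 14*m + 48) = m - 8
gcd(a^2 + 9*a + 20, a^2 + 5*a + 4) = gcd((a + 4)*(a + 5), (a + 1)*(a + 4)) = a + 4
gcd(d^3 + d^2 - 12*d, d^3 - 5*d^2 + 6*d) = d^2 - 3*d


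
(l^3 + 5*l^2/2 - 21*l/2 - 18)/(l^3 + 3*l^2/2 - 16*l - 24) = (l - 3)/(l - 4)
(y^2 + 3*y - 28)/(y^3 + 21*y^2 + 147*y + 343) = (y - 4)/(y^2 + 14*y + 49)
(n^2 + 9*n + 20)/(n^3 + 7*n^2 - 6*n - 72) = (n + 5)/(n^2 + 3*n - 18)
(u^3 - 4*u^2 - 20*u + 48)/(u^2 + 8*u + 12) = (u^3 - 4*u^2 - 20*u + 48)/(u^2 + 8*u + 12)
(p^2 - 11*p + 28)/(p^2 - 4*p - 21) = (p - 4)/(p + 3)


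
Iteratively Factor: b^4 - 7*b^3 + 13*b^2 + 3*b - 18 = (b - 2)*(b^3 - 5*b^2 + 3*b + 9) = (b - 2)*(b + 1)*(b^2 - 6*b + 9) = (b - 3)*(b - 2)*(b + 1)*(b - 3)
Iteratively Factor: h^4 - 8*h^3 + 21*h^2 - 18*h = (h)*(h^3 - 8*h^2 + 21*h - 18) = h*(h - 3)*(h^2 - 5*h + 6) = h*(h - 3)^2*(h - 2)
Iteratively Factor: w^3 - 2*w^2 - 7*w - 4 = (w + 1)*(w^2 - 3*w - 4) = (w - 4)*(w + 1)*(w + 1)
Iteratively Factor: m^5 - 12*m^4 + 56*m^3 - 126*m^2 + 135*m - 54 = (m - 2)*(m^4 - 10*m^3 + 36*m^2 - 54*m + 27) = (m - 3)*(m - 2)*(m^3 - 7*m^2 + 15*m - 9) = (m - 3)^2*(m - 2)*(m^2 - 4*m + 3) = (m - 3)^2*(m - 2)*(m - 1)*(m - 3)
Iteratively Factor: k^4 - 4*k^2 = (k)*(k^3 - 4*k) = k^2*(k^2 - 4) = k^2*(k + 2)*(k - 2)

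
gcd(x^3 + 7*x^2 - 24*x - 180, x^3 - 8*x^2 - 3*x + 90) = x - 5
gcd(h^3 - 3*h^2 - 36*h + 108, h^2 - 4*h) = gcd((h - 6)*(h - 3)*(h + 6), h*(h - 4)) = 1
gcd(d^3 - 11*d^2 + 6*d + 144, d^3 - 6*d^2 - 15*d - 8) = d - 8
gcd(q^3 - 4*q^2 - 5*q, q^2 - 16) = 1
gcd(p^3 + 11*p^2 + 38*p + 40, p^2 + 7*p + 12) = p + 4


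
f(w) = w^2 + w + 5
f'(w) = 2*w + 1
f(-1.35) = 5.47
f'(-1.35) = -1.70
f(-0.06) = 4.94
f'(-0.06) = 0.88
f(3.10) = 17.71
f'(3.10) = 7.20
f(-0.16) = 4.87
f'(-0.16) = 0.68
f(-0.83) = 4.86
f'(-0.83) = -0.66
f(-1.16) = 5.19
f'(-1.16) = -1.32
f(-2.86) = 10.32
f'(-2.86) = -4.72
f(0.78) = 6.39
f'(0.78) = 2.56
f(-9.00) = 77.00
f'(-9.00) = -17.00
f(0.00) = 5.00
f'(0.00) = 1.00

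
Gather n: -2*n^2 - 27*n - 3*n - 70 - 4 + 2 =-2*n^2 - 30*n - 72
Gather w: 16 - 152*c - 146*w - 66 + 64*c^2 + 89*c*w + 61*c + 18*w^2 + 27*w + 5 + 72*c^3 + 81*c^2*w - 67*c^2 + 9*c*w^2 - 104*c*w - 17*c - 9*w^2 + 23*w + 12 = 72*c^3 - 3*c^2 - 108*c + w^2*(9*c + 9) + w*(81*c^2 - 15*c - 96) - 33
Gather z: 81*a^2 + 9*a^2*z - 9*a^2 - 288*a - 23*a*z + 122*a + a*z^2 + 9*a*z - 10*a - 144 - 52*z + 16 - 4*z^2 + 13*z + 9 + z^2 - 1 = 72*a^2 - 176*a + z^2*(a - 3) + z*(9*a^2 - 14*a - 39) - 120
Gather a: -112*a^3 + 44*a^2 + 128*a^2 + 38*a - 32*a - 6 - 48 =-112*a^3 + 172*a^2 + 6*a - 54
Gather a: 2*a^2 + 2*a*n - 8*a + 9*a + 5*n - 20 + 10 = 2*a^2 + a*(2*n + 1) + 5*n - 10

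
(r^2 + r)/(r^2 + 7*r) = (r + 1)/(r + 7)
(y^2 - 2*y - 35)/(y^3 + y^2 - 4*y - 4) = (y^2 - 2*y - 35)/(y^3 + y^2 - 4*y - 4)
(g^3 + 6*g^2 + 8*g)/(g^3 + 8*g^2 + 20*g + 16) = g/(g + 2)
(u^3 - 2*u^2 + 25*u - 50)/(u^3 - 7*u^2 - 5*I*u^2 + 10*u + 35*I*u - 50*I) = (u + 5*I)/(u - 5)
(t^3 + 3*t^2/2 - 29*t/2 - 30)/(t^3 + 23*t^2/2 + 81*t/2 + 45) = (t - 4)/(t + 6)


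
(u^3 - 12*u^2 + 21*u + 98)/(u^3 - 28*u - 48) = (u^2 - 14*u + 49)/(u^2 - 2*u - 24)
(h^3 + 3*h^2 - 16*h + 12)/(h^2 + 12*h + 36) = (h^2 - 3*h + 2)/(h + 6)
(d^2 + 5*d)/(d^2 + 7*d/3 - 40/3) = 3*d/(3*d - 8)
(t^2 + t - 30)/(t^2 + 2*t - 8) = (t^2 + t - 30)/(t^2 + 2*t - 8)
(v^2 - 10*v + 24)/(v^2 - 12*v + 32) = (v - 6)/(v - 8)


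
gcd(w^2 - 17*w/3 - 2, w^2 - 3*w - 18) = w - 6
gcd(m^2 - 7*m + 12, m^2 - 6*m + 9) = m - 3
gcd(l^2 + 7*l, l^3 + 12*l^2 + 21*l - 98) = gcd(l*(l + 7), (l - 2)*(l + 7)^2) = l + 7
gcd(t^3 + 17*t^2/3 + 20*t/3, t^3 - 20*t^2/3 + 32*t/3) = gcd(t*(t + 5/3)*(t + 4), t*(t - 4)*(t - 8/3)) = t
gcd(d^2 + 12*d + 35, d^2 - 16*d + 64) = 1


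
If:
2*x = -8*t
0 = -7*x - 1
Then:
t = 1/28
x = -1/7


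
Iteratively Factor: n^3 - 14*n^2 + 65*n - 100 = (n - 4)*(n^2 - 10*n + 25) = (n - 5)*(n - 4)*(n - 5)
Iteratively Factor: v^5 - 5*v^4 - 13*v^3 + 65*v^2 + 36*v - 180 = (v - 2)*(v^4 - 3*v^3 - 19*v^2 + 27*v + 90) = (v - 2)*(v + 2)*(v^3 - 5*v^2 - 9*v + 45) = (v - 3)*(v - 2)*(v + 2)*(v^2 - 2*v - 15) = (v - 5)*(v - 3)*(v - 2)*(v + 2)*(v + 3)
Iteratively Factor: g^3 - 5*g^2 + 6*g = (g - 3)*(g^2 - 2*g) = g*(g - 3)*(g - 2)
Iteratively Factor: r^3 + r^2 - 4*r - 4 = (r + 1)*(r^2 - 4) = (r - 2)*(r + 1)*(r + 2)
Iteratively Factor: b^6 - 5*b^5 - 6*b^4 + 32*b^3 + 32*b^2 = (b - 4)*(b^5 - b^4 - 10*b^3 - 8*b^2) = b*(b - 4)*(b^4 - b^3 - 10*b^2 - 8*b) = b*(b - 4)^2*(b^3 + 3*b^2 + 2*b) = b*(b - 4)^2*(b + 1)*(b^2 + 2*b) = b*(b - 4)^2*(b + 1)*(b + 2)*(b)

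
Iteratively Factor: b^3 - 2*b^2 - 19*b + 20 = (b + 4)*(b^2 - 6*b + 5) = (b - 1)*(b + 4)*(b - 5)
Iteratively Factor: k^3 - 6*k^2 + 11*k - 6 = (k - 2)*(k^2 - 4*k + 3) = (k - 2)*(k - 1)*(k - 3)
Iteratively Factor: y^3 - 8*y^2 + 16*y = (y)*(y^2 - 8*y + 16) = y*(y - 4)*(y - 4)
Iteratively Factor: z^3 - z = (z)*(z^2 - 1) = z*(z + 1)*(z - 1)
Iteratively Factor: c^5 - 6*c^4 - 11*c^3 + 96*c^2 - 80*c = (c)*(c^4 - 6*c^3 - 11*c^2 + 96*c - 80) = c*(c - 5)*(c^3 - c^2 - 16*c + 16) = c*(c - 5)*(c + 4)*(c^2 - 5*c + 4) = c*(c - 5)*(c - 4)*(c + 4)*(c - 1)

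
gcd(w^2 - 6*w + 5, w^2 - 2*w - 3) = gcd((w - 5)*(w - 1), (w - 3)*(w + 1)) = 1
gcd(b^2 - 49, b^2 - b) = 1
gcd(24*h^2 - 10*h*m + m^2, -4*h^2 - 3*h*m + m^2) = 4*h - m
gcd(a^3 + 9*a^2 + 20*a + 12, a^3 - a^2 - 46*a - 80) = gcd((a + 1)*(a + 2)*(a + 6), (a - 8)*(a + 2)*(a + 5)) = a + 2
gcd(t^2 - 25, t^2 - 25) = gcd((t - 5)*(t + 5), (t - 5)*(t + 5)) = t^2 - 25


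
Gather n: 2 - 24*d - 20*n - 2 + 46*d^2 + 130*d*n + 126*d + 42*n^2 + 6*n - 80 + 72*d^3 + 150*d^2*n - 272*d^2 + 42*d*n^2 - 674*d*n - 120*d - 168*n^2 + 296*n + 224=72*d^3 - 226*d^2 - 18*d + n^2*(42*d - 126) + n*(150*d^2 - 544*d + 282) + 144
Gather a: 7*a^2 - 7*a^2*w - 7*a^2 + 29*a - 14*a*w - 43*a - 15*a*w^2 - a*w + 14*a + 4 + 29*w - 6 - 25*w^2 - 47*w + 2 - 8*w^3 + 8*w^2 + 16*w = -7*a^2*w + a*(-15*w^2 - 15*w) - 8*w^3 - 17*w^2 - 2*w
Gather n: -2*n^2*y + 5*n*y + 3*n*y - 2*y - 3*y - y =-2*n^2*y + 8*n*y - 6*y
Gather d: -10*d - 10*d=-20*d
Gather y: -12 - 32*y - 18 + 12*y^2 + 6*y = 12*y^2 - 26*y - 30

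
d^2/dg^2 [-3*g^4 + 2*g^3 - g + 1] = 12*g*(1 - 3*g)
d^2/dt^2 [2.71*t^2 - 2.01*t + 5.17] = 5.42000000000000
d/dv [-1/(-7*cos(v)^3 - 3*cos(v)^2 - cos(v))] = (21*sin(v) + sin(v)/cos(v)^2 + 6*tan(v))/(-7*sin(v)^2 + 3*cos(v) + 8)^2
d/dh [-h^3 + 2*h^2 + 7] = h*(4 - 3*h)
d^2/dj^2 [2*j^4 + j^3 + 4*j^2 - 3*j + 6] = 24*j^2 + 6*j + 8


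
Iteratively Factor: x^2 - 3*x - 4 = (x + 1)*(x - 4)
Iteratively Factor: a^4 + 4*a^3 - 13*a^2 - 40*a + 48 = (a - 1)*(a^3 + 5*a^2 - 8*a - 48) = (a - 3)*(a - 1)*(a^2 + 8*a + 16) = (a - 3)*(a - 1)*(a + 4)*(a + 4)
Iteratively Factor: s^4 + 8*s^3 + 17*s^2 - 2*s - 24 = (s - 1)*(s^3 + 9*s^2 + 26*s + 24) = (s - 1)*(s + 4)*(s^2 + 5*s + 6) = (s - 1)*(s + 3)*(s + 4)*(s + 2)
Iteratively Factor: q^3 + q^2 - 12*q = (q)*(q^2 + q - 12) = q*(q - 3)*(q + 4)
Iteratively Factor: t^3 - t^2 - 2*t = (t + 1)*(t^2 - 2*t) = (t - 2)*(t + 1)*(t)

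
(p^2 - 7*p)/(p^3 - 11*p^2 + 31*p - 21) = p/(p^2 - 4*p + 3)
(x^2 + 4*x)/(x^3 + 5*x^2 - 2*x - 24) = x/(x^2 + x - 6)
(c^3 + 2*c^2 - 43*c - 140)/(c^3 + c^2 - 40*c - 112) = (c + 5)/(c + 4)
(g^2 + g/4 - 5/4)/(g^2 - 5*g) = (4*g^2 + g - 5)/(4*g*(g - 5))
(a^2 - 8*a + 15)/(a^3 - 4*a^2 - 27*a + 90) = (a - 5)/(a^2 - a - 30)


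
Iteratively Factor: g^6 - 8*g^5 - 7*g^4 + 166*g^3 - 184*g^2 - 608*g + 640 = (g - 4)*(g^5 - 4*g^4 - 23*g^3 + 74*g^2 + 112*g - 160) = (g - 5)*(g - 4)*(g^4 + g^3 - 18*g^2 - 16*g + 32) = (g - 5)*(g - 4)^2*(g^3 + 5*g^2 + 2*g - 8) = (g - 5)*(g - 4)^2*(g - 1)*(g^2 + 6*g + 8) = (g - 5)*(g - 4)^2*(g - 1)*(g + 2)*(g + 4)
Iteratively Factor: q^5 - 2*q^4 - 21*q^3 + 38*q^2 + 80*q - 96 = (q + 2)*(q^4 - 4*q^3 - 13*q^2 + 64*q - 48) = (q + 2)*(q + 4)*(q^3 - 8*q^2 + 19*q - 12) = (q - 4)*(q + 2)*(q + 4)*(q^2 - 4*q + 3) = (q - 4)*(q - 1)*(q + 2)*(q + 4)*(q - 3)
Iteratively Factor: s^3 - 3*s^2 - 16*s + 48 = (s + 4)*(s^2 - 7*s + 12) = (s - 3)*(s + 4)*(s - 4)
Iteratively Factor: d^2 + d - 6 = (d + 3)*(d - 2)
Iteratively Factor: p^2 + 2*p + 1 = (p + 1)*(p + 1)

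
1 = 1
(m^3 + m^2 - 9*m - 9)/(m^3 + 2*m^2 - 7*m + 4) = (m^3 + m^2 - 9*m - 9)/(m^3 + 2*m^2 - 7*m + 4)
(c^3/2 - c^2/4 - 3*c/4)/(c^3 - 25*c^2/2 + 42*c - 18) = c*(2*c^2 - c - 3)/(2*(2*c^3 - 25*c^2 + 84*c - 36))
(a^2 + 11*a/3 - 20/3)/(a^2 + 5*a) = (a - 4/3)/a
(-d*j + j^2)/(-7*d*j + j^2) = (d - j)/(7*d - j)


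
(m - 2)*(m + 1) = m^2 - m - 2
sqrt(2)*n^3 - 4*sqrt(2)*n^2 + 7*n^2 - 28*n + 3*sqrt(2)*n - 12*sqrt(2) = (n - 4)*(n + 3*sqrt(2))*(sqrt(2)*n + 1)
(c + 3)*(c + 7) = c^2 + 10*c + 21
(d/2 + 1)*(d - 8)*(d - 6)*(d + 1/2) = d^4/2 - 23*d^3/4 + 7*d^2 + 53*d + 24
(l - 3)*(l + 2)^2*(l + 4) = l^4 + 5*l^3 - 4*l^2 - 44*l - 48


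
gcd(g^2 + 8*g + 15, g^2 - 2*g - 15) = g + 3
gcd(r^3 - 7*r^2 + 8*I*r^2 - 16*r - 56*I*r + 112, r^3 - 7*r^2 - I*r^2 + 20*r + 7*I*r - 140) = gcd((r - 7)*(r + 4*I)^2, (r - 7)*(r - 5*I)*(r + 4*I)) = r^2 + r*(-7 + 4*I) - 28*I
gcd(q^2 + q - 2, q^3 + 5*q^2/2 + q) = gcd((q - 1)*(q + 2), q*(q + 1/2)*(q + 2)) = q + 2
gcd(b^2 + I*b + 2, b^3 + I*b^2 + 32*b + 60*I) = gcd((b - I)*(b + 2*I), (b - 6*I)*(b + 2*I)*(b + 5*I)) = b + 2*I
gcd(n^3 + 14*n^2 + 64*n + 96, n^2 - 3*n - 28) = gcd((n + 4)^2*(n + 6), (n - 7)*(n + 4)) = n + 4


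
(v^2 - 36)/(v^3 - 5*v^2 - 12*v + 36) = (v + 6)/(v^2 + v - 6)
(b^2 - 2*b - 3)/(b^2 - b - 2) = (b - 3)/(b - 2)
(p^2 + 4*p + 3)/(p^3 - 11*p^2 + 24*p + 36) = (p + 3)/(p^2 - 12*p + 36)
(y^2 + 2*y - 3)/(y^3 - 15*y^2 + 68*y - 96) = (y^2 + 2*y - 3)/(y^3 - 15*y^2 + 68*y - 96)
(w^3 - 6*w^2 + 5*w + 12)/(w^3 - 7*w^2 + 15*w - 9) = (w^2 - 3*w - 4)/(w^2 - 4*w + 3)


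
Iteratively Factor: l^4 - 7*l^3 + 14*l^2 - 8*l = (l)*(l^3 - 7*l^2 + 14*l - 8) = l*(l - 1)*(l^2 - 6*l + 8) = l*(l - 4)*(l - 1)*(l - 2)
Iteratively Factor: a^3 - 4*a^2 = (a - 4)*(a^2) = a*(a - 4)*(a)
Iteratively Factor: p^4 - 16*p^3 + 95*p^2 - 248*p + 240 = (p - 4)*(p^3 - 12*p^2 + 47*p - 60) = (p - 4)^2*(p^2 - 8*p + 15) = (p - 5)*(p - 4)^2*(p - 3)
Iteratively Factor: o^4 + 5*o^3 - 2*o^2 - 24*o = (o - 2)*(o^3 + 7*o^2 + 12*o) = (o - 2)*(o + 4)*(o^2 + 3*o) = o*(o - 2)*(o + 4)*(o + 3)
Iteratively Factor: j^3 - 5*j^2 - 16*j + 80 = (j + 4)*(j^2 - 9*j + 20) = (j - 5)*(j + 4)*(j - 4)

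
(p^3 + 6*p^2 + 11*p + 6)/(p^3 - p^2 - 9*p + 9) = (p^2 + 3*p + 2)/(p^2 - 4*p + 3)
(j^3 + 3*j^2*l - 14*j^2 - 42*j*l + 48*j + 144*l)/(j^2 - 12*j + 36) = (j^2 + 3*j*l - 8*j - 24*l)/(j - 6)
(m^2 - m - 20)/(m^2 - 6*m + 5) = (m + 4)/(m - 1)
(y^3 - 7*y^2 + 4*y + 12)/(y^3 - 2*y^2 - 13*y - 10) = (y^2 - 8*y + 12)/(y^2 - 3*y - 10)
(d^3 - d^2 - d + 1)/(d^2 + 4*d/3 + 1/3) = 3*(d^2 - 2*d + 1)/(3*d + 1)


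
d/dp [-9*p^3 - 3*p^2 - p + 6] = -27*p^2 - 6*p - 1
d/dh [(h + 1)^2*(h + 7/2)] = (h + 1)*(3*h + 8)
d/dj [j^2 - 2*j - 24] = 2*j - 2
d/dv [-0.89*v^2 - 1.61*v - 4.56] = -1.78*v - 1.61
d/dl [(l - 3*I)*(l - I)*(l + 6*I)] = 3*l^2 + 4*I*l + 21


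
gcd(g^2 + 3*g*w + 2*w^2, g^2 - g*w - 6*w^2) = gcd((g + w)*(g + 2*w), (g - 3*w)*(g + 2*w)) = g + 2*w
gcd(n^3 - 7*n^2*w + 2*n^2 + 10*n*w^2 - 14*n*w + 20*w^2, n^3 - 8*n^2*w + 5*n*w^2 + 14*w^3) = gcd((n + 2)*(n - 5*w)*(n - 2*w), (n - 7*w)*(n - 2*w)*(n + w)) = -n + 2*w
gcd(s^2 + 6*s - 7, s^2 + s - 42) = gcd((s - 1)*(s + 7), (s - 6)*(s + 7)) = s + 7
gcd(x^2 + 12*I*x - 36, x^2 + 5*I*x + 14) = 1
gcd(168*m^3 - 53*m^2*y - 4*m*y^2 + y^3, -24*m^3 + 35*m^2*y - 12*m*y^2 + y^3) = 24*m^2 - 11*m*y + y^2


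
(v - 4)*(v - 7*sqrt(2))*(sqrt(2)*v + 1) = sqrt(2)*v^3 - 13*v^2 - 4*sqrt(2)*v^2 - 7*sqrt(2)*v + 52*v + 28*sqrt(2)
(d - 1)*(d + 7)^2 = d^3 + 13*d^2 + 35*d - 49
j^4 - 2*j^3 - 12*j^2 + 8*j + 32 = (j - 4)*(j - 2)*(j + 2)^2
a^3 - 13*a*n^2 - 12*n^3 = (a - 4*n)*(a + n)*(a + 3*n)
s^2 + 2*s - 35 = (s - 5)*(s + 7)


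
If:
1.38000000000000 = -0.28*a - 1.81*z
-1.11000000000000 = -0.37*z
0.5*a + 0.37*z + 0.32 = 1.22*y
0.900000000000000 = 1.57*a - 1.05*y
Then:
No Solution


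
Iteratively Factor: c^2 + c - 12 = (c + 4)*(c - 3)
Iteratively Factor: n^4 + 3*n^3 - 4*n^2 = (n - 1)*(n^3 + 4*n^2) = n*(n - 1)*(n^2 + 4*n) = n*(n - 1)*(n + 4)*(n)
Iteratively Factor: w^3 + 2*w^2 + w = (w + 1)*(w^2 + w) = w*(w + 1)*(w + 1)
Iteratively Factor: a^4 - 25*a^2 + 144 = (a - 4)*(a^3 + 4*a^2 - 9*a - 36) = (a - 4)*(a + 4)*(a^2 - 9) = (a - 4)*(a - 3)*(a + 4)*(a + 3)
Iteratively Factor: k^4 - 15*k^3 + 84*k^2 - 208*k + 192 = (k - 4)*(k^3 - 11*k^2 + 40*k - 48) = (k - 4)*(k - 3)*(k^2 - 8*k + 16) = (k - 4)^2*(k - 3)*(k - 4)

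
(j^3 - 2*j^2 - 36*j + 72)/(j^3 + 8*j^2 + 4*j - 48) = (j - 6)/(j + 4)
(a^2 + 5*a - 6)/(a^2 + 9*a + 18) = (a - 1)/(a + 3)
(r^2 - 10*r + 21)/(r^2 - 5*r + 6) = (r - 7)/(r - 2)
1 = 1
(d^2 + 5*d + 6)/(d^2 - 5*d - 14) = (d + 3)/(d - 7)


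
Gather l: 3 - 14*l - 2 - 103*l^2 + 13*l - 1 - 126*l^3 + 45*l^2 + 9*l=-126*l^3 - 58*l^2 + 8*l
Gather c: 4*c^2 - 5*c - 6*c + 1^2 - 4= 4*c^2 - 11*c - 3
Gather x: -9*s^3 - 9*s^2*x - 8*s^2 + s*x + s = -9*s^3 - 8*s^2 + s + x*(-9*s^2 + s)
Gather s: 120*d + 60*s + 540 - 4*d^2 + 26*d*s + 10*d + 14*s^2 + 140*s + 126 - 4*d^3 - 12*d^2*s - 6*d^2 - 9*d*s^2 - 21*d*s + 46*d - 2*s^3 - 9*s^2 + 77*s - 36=-4*d^3 - 10*d^2 + 176*d - 2*s^3 + s^2*(5 - 9*d) + s*(-12*d^2 + 5*d + 277) + 630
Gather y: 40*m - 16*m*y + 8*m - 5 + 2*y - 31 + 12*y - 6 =48*m + y*(14 - 16*m) - 42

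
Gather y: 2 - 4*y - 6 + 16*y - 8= 12*y - 12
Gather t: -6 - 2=-8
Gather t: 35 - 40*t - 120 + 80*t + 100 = 40*t + 15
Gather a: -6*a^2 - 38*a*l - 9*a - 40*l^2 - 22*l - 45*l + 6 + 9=-6*a^2 + a*(-38*l - 9) - 40*l^2 - 67*l + 15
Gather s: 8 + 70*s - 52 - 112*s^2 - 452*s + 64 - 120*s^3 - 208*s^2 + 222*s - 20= -120*s^3 - 320*s^2 - 160*s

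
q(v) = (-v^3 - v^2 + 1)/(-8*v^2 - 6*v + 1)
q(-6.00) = -0.72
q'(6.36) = 0.13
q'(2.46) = 0.14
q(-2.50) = -0.31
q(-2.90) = -0.35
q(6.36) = 0.82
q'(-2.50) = 0.10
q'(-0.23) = 0.74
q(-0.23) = 0.49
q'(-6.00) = 0.12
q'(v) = (16*v + 6)*(-v^3 - v^2 + 1)/(-8*v^2 - 6*v + 1)^2 + (-3*v^2 - 2*v)/(-8*v^2 - 6*v + 1)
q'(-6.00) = 0.12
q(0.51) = -0.15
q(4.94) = 0.64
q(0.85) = 0.03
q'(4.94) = 0.13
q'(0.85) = 0.32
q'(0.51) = 0.94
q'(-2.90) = 0.11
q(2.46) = 0.32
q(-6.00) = -0.72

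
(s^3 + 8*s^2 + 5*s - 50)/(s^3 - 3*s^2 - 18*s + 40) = (s^2 + 10*s + 25)/(s^2 - s - 20)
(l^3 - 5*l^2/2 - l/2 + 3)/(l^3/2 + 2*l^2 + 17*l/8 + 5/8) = 4*(2*l^2 - 7*l + 6)/(4*l^2 + 12*l + 5)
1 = 1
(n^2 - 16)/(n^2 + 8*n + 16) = (n - 4)/(n + 4)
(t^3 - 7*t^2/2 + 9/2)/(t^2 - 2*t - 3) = t - 3/2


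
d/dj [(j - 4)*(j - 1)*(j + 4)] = 3*j^2 - 2*j - 16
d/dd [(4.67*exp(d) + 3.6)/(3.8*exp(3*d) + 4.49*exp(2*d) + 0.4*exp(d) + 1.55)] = (-35.492*exp(3*d) - 62.0083*exp(2*d) - 32.328*exp(d) + 5.7985)*exp(d)/(14.44*exp(6*d) + 34.124*exp(5*d) + 23.2001*exp(4*d) + 15.372*exp(3*d) + 14.079*exp(2*d) + 1.24*exp(d) + 2.4025)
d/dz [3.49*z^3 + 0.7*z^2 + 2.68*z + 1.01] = 10.47*z^2 + 1.4*z + 2.68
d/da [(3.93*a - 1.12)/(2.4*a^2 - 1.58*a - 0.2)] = (-9.432*a^2 + 5.376*a - 2.5556)/(5.76*a^4 - 7.584*a^3 + 1.5364*a^2 + 0.632*a + 0.04)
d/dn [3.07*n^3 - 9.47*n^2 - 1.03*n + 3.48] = 9.21*n^2 - 18.94*n - 1.03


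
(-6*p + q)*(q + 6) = -6*p*q - 36*p + q^2 + 6*q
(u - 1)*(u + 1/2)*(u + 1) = u^3 + u^2/2 - u - 1/2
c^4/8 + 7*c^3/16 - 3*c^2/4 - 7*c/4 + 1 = (c/4 + 1)*(c/2 + 1)*(c - 2)*(c - 1/2)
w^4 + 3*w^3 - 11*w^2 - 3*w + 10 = (w - 2)*(w - 1)*(w + 1)*(w + 5)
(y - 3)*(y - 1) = y^2 - 4*y + 3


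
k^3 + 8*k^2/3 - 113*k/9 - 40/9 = (k - 8/3)*(k + 1/3)*(k + 5)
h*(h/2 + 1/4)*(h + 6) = h^3/2 + 13*h^2/4 + 3*h/2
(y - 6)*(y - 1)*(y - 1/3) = y^3 - 22*y^2/3 + 25*y/3 - 2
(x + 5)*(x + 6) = x^2 + 11*x + 30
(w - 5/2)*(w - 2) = w^2 - 9*w/2 + 5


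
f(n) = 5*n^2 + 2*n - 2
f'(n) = 10*n + 2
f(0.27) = -1.10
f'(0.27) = 4.70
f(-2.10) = 15.85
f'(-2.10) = -19.00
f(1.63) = 14.54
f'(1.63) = 18.30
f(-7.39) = 256.28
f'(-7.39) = -71.90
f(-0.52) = -1.69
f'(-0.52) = -3.20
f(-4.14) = 75.42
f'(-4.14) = -39.40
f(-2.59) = 26.36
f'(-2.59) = -23.90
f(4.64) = 114.93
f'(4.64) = 48.40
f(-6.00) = 166.00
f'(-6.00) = -58.00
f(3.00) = 49.00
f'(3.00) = 32.00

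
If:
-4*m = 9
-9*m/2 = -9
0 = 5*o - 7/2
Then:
No Solution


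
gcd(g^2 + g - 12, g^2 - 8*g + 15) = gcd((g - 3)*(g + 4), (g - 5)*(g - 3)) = g - 3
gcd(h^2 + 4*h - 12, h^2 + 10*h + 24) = h + 6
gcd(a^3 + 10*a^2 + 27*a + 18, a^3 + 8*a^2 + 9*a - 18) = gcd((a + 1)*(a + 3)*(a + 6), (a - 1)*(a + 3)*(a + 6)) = a^2 + 9*a + 18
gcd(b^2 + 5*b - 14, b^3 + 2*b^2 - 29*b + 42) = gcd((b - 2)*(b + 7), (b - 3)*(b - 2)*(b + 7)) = b^2 + 5*b - 14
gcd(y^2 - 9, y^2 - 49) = 1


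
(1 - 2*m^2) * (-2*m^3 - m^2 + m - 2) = 4*m^5 + 2*m^4 - 4*m^3 + 3*m^2 + m - 2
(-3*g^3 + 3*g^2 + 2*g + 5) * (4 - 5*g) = 15*g^4 - 27*g^3 + 2*g^2 - 17*g + 20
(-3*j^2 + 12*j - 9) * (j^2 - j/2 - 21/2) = -3*j^4 + 27*j^3/2 + 33*j^2/2 - 243*j/2 + 189/2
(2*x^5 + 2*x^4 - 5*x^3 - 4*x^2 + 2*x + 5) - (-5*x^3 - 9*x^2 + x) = 2*x^5 + 2*x^4 + 5*x^2 + x + 5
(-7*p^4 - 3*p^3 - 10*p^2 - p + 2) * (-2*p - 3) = 14*p^5 + 27*p^4 + 29*p^3 + 32*p^2 - p - 6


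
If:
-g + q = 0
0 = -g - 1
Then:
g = -1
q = -1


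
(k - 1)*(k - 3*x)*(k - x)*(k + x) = k^4 - 3*k^3*x - k^3 - k^2*x^2 + 3*k^2*x + 3*k*x^3 + k*x^2 - 3*x^3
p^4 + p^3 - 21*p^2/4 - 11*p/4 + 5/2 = (p - 2)*(p - 1/2)*(p + 1)*(p + 5/2)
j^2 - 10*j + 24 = (j - 6)*(j - 4)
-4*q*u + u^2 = u*(-4*q + u)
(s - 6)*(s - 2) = s^2 - 8*s + 12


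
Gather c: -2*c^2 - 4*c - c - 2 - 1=-2*c^2 - 5*c - 3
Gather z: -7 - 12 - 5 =-24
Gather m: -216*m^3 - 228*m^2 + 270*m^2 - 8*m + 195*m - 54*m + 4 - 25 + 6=-216*m^3 + 42*m^2 + 133*m - 15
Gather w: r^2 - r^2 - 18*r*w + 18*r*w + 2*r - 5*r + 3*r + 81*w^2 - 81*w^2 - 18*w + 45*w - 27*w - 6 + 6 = 0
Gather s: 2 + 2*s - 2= 2*s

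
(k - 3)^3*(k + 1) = k^4 - 8*k^3 + 18*k^2 - 27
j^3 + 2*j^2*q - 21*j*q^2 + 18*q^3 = (j - 3*q)*(j - q)*(j + 6*q)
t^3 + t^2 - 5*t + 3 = (t - 1)^2*(t + 3)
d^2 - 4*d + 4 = (d - 2)^2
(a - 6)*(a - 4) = a^2 - 10*a + 24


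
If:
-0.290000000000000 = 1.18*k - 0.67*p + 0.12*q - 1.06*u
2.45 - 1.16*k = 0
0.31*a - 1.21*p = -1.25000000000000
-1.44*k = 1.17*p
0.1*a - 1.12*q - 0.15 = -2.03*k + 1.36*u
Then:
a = -14.18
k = 2.11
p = -2.60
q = -2.42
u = 3.99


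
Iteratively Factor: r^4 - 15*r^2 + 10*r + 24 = (r + 1)*(r^3 - r^2 - 14*r + 24) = (r - 3)*(r + 1)*(r^2 + 2*r - 8) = (r - 3)*(r + 1)*(r + 4)*(r - 2)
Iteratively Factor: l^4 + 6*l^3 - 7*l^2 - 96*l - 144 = (l + 3)*(l^3 + 3*l^2 - 16*l - 48) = (l - 4)*(l + 3)*(l^2 + 7*l + 12) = (l - 4)*(l + 3)*(l + 4)*(l + 3)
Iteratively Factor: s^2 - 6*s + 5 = (s - 5)*(s - 1)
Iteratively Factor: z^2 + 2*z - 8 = (z + 4)*(z - 2)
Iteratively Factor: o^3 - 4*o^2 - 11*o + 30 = (o + 3)*(o^2 - 7*o + 10) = (o - 5)*(o + 3)*(o - 2)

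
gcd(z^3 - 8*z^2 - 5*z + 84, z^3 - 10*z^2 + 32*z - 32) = z - 4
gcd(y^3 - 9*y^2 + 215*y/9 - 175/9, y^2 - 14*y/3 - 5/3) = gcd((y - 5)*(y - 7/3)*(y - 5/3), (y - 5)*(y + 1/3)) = y - 5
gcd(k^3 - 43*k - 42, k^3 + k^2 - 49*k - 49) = k^2 - 6*k - 7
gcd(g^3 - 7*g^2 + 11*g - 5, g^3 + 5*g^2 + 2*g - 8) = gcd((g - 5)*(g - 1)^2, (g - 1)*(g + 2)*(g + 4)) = g - 1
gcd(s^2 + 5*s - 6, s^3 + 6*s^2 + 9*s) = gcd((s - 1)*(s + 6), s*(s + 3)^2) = 1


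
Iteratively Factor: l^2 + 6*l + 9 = (l + 3)*(l + 3)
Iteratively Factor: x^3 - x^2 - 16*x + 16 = (x + 4)*(x^2 - 5*x + 4) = (x - 1)*(x + 4)*(x - 4)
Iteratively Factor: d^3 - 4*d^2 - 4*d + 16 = (d - 2)*(d^2 - 2*d - 8) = (d - 2)*(d + 2)*(d - 4)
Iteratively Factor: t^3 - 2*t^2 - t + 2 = (t + 1)*(t^2 - 3*t + 2) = (t - 2)*(t + 1)*(t - 1)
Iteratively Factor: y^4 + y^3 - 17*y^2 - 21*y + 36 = (y + 3)*(y^3 - 2*y^2 - 11*y + 12) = (y - 4)*(y + 3)*(y^2 + 2*y - 3) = (y - 4)*(y - 1)*(y + 3)*(y + 3)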